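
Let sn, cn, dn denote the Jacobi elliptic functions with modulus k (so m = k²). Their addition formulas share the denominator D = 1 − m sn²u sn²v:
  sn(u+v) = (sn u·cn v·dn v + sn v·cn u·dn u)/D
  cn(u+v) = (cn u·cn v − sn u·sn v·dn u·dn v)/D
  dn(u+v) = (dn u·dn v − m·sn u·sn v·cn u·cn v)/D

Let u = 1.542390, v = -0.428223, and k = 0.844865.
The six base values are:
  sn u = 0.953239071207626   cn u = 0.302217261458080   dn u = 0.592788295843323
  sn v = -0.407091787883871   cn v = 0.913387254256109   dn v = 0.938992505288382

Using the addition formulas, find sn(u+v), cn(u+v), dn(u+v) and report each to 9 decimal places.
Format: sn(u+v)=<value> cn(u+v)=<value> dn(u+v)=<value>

sn(u+v)=0.834306329 cn(u+v)=0.551301142 dn(u+v)=0.709330332

m = k² = 0.713796868225
D = 1 − m·sn²u·sn²v = 0.8925112553025815
sn(u+v) = (sn u·cn v·dn v + sn v·cn u·dn u)/D = 0.7446277889160758/0.8925112553025815 = 0.8343063289029673
cn(u+v) = (cn u·cn v − sn u·sn v·dn u·dn v)/D = 0.4920424746053392/0.8925112553025815 = 0.5513011423464074
dn(u+v) = (dn u·dn v − m·sn u·sn v·cn u·cn v)/D = 0.6330853046730651/0.8925112553025815 = 0.7093303315916558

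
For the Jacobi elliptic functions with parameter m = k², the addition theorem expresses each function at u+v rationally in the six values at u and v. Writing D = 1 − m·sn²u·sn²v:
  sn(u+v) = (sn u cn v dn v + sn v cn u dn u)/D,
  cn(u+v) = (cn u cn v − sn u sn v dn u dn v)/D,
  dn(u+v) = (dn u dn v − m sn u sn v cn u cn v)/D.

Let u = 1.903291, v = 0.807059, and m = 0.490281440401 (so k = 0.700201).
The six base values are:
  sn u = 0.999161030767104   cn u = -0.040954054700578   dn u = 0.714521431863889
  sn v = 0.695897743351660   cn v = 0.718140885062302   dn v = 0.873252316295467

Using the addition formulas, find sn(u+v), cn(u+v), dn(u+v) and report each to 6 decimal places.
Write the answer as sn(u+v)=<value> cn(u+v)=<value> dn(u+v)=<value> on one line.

m = k² = 0.490281440401
D = 1 − m·sn²u·sn²v = 0.7629678343832442
sn(u+v) = (sn u·cn v·dn v + sn v·cn u·dn u)/D = 0.60622831606502/0.7629678343832442 = 0.7945660206698926
cn(u+v) = (cn u·cn v − sn u·sn v·dn u·dn v)/D = -0.4632571047533192/0.7629678343832442 = -0.6071777654005554
dn(u+v) = (dn u·dn v − m·sn u·sn v·cn u·cn v)/D = 0.6339836160929035/0.7629678343832442 = 0.8309440942623657

sn(u+v)=0.794566 cn(u+v)=-0.607178 dn(u+v)=0.830944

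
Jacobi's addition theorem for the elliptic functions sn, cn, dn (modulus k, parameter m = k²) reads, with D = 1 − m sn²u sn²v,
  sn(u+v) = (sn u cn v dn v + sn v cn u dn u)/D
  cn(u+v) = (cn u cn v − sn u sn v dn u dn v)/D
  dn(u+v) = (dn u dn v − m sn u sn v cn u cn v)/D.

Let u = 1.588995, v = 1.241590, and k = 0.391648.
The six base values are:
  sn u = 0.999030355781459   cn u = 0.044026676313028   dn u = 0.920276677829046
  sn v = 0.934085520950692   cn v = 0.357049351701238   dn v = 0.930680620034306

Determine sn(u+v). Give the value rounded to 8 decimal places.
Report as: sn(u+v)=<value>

sn(u+v)=0.42683721

m = k² = 0.153388155904
D = 1 − m·sn²u·sn²v = 0.8664258325967393
sn(u+v) = (sn u·cn v·dn v + sn v·cn u·dn u)/D = 0.3698227850019255/0.8664258325967393 = 0.4268372099358355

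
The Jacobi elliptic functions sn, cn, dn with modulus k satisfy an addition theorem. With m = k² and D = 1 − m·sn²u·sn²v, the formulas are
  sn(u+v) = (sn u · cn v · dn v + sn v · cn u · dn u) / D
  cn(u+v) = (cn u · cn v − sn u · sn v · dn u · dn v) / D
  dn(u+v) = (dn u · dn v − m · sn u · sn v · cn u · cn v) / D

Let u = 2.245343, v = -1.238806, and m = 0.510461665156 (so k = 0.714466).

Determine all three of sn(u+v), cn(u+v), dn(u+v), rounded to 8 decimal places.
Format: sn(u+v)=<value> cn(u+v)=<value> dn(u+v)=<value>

sn(u+v)=0.80534775 cn(u+v)=0.59280267 dn(u+v)=0.81787666

sn u = 0.9635637160435178, cn u = -0.267478905942893, dn u = 0.725299453243233
sn v = -0.9000935332741207, cn v = 0.4356967194713651, dn v = 0.7657937747764345
m = k² = 0.510461665156
D = 1 − m·sn²u·sn²v = 0.6160282337161737
sn(u+v) = (sn u·cn v·dn v + sn v·cn u·dn u)/D = 0.4961169490513672/0.6160282337161737 = 0.8053477452787433
cn(u+v) = (cn u·cn v − sn u·sn v·dn u·dn v)/D = 0.3651831836208122/0.6160282337161737 = 0.5928026730493415
dn(u+v) = (dn u·dn v − m·sn u·sn v·cn u·cn v)/D = 0.5038351122295722/0.6160282337161737 = 0.817876656708087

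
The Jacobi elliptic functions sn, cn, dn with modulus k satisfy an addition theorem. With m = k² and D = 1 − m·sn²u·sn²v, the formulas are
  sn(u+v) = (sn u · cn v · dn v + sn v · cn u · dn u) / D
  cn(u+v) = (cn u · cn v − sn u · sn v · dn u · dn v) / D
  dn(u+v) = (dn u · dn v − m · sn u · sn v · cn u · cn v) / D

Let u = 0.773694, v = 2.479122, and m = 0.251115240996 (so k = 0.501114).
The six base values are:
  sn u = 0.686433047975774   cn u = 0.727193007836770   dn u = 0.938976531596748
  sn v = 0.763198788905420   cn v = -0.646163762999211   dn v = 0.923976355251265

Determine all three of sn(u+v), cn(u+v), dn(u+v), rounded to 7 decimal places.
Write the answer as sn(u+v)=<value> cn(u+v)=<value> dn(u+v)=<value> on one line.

sn(u+v)=0.1195356 cn(u+v)=-0.9928299 dn(u+v)=0.9982043

m = k² = 0.251115240996
D = 1 − m·sn²u·sn²v = 0.9310800766490797
sn(u+v) = (sn u·cn v·dn v + sn v·cn u·dn u)/D = 0.1112972224090079/0.9310800766490797 = 0.119535607301965
cn(u+v) = (cn u·cn v − sn u·sn v·dn u·dn v)/D = -0.9244041526393615/0.9310800766490797 = -0.9928299142284898
dn(u+v) = (dn u·dn v − m·sn u·sn v·cn u·cn v)/D = 0.9294081593324151/0.9310800766490797 = 0.9982043248925681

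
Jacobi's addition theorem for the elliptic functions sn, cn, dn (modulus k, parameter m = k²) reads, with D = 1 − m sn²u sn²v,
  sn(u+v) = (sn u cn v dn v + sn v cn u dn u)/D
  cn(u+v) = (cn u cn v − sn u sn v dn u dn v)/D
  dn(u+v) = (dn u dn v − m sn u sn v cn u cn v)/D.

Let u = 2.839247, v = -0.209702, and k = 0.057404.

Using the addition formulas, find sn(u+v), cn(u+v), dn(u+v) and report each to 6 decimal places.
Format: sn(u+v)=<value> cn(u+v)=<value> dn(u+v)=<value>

sn u = 0.3002199524600053, cn u = -0.9538700017009195, dn u = 0.9998514865899818
sn v = -0.2081635271983463, cn v = 0.9780940373728609, dn v = 0.9999286031426479
m = k² = 0.003295219216
D = 1 − m·sn²u·sn²v = 0.9999871301735201
sn(u+v) = (sn u·cn v·dn v + sn v·cn u·dn u)/D = 0.4921538352693106/0.9999871301735201 = 0.4921601692852897
cn(u+v) = (cn u·cn v − sn u·sn v·dn u·dn v)/D = -0.8704934594483642/0.9999871301735201 = -0.870504662692323
dn(u+v) = (dn u·dn v − m·sn u·sn v·cn u·cn v)/D = 0.9995879689553031/0.9999871301735201 = 0.9996008336445812

sn(u+v)=0.492160 cn(u+v)=-0.870505 dn(u+v)=0.999601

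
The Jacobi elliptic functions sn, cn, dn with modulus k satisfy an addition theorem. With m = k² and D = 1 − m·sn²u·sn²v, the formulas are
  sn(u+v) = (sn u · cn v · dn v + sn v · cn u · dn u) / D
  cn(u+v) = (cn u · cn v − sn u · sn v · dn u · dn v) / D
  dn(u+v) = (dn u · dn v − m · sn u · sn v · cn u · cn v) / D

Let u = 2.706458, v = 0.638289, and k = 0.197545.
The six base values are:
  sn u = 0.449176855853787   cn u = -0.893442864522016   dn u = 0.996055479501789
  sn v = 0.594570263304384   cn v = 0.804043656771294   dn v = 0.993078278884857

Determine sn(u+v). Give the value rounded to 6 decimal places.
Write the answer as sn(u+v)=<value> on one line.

m = k² = 0.039024027025
D = 1 − m·sn²u·sn²v = 0.9972166155614508
sn(u+v) = (sn u·cn v·dn v + sn v·cn u·dn u)/D = -0.1704612043528781/0.9972166155614508 = -0.1709369877044271

sn(u+v)=-0.170937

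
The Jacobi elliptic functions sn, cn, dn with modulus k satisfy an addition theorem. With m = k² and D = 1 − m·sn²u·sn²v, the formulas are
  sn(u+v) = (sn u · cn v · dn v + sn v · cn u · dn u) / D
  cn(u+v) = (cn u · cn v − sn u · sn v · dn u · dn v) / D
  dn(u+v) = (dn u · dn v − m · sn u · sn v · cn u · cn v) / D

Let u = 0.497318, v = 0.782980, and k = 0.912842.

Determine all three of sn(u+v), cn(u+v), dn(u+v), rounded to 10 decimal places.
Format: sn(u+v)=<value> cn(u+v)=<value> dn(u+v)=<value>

sn(u+v)=0.8773564164 cn(u+v)=0.4798392632 dn(u+v)=0.5988144574

sn u = 0.4628386922600008, cn u = 0.8864425220774623, dn u = 0.9063635777620535
sn v = 0.6630144681026161, cn v = 0.7486065823158417, dn v = 0.7960525924988247
m = k² = 0.833280516964
D = 1 − m·sn²u·sn²v = 0.921531282519961
sn(u+v) = (sn u·cn v·dn v + sn v·cn u·dn u)/D = 0.8085113836690605/0.921531282519961 = 0.8773564164399894
cn(u+v) = (cn u·cn v − sn u·sn v·dn u·dn v)/D = 0.4421868916424655/0.921531282519961 = 0.4798392632242383
dn(u+v) = (dn u·dn v − m·sn u·sn v·cn u·cn v)/D = 0.5518262549281547/0.921531282519961 = 0.5988144574095907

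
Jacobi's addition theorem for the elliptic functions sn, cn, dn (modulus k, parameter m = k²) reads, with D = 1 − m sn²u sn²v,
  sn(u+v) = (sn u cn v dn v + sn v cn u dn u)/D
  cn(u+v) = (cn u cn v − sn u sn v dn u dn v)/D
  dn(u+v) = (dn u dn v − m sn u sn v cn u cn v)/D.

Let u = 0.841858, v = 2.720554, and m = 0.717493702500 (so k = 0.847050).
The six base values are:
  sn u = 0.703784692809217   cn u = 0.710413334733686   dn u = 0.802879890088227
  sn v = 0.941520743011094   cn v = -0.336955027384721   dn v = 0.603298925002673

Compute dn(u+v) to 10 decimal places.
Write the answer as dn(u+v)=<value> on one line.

dn(u+v)=0.8733048342

m = k² = 0.7174937025
D = 1 − m·sn²u·sn²v = 0.6849659384984413
dn(u+v) = (dn u·dn v − m·sn u·sn v·cn u·cn v)/D = 0.5981840653634833/0.6849659384984413 = 0.8733048342152629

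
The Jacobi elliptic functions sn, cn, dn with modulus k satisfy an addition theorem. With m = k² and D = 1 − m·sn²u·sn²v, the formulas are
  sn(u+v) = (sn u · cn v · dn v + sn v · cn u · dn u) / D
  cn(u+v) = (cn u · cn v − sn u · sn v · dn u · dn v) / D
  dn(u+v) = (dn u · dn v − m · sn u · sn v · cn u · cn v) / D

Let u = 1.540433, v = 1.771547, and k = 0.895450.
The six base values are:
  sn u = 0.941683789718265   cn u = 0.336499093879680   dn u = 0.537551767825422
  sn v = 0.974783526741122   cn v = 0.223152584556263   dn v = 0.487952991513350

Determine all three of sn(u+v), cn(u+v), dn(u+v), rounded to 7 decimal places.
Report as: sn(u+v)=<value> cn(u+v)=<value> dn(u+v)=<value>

m = k² = 0.8018307025
D = 1 − m·sn²u·sn²v = 0.3243695212386813
sn(u+v) = (sn u·cn v·dn v + sn v·cn u·dn u)/D = 0.2788624211763913/0.3243695212386813 = 0.8597059924480254
cn(u+v) = (cn u·cn v − sn u·sn v·dn u·dn v)/D = -0.1656844481665441/0.3243695212386813 = -0.5107891997183923
dn(u+v) = (dn u·dn v − m·sn u·sn v·cn u·cn v)/D = 0.2070309714664458/0.3243695212386813 = 0.6382565497394741

sn(u+v)=0.8597060 cn(u+v)=-0.5107892 dn(u+v)=0.6382565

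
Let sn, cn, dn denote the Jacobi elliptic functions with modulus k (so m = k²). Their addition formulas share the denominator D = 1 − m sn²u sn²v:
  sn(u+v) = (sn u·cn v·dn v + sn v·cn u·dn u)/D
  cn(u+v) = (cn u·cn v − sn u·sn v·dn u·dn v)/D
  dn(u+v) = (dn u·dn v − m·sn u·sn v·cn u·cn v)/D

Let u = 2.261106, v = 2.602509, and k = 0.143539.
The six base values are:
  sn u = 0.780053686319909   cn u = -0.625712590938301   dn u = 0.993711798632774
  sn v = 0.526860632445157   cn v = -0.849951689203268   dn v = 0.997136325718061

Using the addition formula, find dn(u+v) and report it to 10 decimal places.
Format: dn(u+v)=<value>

m = k² = 0.020603444521
D = 1 − m·sn²u·sn²v = 0.9965199913983753
dn(u+v) = (dn u·dn v − m·sn u·sn v·cn u·cn v)/D = 0.9863628490191784/0.9965199913983753 = 0.9898073872407278

dn(u+v)=0.9898073872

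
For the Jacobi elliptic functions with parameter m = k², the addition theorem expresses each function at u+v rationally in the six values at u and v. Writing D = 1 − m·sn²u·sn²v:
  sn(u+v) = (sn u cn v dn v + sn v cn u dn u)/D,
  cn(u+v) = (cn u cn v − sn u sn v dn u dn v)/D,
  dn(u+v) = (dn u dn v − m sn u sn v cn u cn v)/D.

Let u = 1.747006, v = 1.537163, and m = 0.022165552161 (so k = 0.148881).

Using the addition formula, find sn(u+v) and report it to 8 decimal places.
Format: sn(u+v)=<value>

sn u = 0.9863284443857482, cn u = -0.1647913826496702, dn u = 0.9891594310332706
sn v = 0.9991191728300405, cn v = 0.04196282263403664, dn v = 0.9888748549148539
m = k² = 0.022165552161
D = 1 − m·sn²u·sn²v = 0.9784743509165426
sn(u+v) = (sn u·cn v·dn v + sn v·cn u·dn u)/D = -0.1219327055681274/0.9784743509165426 = -0.1246151270637931

sn(u+v)=-0.12461513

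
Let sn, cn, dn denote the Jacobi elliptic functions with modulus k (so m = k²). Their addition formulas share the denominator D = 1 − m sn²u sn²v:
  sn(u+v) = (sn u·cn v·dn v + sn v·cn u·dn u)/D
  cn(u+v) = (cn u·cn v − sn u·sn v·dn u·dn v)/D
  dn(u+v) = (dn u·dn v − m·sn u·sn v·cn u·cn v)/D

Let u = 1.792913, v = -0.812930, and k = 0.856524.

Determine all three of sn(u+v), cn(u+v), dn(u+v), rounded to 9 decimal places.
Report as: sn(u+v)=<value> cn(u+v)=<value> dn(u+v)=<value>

sn u = 0.9846563624672868, cn u = 0.1745045783144132, dn u = 0.53731473919931
sn v = -0.6860898183185516, cn v = 0.7275168459902608, dn v = 0.8091135037864958
m = k² = 0.733633362576
D = 1 − m·sn²u·sn²v = 0.6651807611802993
sn(u+v) = (sn u·cn v·dn v + sn v·cn u·dn u)/D = 0.5152813239311548/0.6651807611802993 = 0.7746485677319314
cn(u+v) = (cn u·cn v − sn u·sn v·dn u·dn v)/D = 0.4206549681771971/0.6651807611802993 = 0.6323919642997271
dn(u+v) = (dn u·dn v − m·sn u·sn v·cn u·cn v)/D = 0.4976694667275566/0.6651807611802993 = 0.7481717688955556

sn(u+v)=0.774648568 cn(u+v)=0.632391964 dn(u+v)=0.748171769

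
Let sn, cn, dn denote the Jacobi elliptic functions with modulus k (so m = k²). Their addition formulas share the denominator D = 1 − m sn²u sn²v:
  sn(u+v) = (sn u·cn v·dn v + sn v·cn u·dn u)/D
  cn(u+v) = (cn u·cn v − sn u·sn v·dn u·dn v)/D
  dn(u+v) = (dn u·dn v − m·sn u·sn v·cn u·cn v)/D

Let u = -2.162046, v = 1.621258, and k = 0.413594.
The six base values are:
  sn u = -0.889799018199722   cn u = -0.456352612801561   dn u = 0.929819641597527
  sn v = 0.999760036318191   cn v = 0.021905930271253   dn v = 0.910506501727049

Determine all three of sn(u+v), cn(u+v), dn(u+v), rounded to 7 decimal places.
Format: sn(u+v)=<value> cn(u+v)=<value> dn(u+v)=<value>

m = k² = 0.171059996836
D = 1 − m·sn²u·sn²v = 0.8646295572726616
sn(u+v) = (sn u·cn v·dn v + sn v·cn u·dn u)/D = -0.4419712792827501/0.8646295572726616 = -0.5111683674993477
cn(u+v) = (cn u·cn v − sn u·sn v·dn u·dn v)/D = 0.7431323298031704/0.8646295572726616 = 0.8594805990061974
dn(u+v) = (dn u·dn v − m·sn u·sn v·cn u·cn v)/D = 0.8450855867948024/0.8646295572726616 = 0.9773961342016717

sn(u+v)=-0.5111684 cn(u+v)=0.8594806 dn(u+v)=0.9773961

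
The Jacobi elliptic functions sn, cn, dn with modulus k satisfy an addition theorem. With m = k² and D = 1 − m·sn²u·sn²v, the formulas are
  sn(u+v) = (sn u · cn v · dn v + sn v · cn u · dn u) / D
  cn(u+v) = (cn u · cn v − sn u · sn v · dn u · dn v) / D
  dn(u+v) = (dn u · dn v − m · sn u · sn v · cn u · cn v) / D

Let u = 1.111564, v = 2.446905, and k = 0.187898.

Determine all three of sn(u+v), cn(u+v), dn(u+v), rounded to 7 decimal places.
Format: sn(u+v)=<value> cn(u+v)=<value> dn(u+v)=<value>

sn u = 0.8935816045880968, cn u = 0.4489007863011181, dn u = 0.9858036581716338
sn v = 0.6601209977255808, cn v = -0.7511592829498839, dn v = 0.9922777916332515
m = k² = 0.035305658404
D = 1 − m·sn²u·sn²v = 0.98771543311539
sn(u+v) = (sn u·cn v·dn v + sn v·cn u·dn u)/D = -0.3739167508103975/0.98771543311539 = -0.3785672859550374
cn(u+v) = (cn u·cn v − sn u·sn v·dn u·dn v)/D = -0.9142035004733452/0.98771543311539 = -0.9255737733993098
dn(u+v) = (dn u·dn v − m·sn u·sn v·cn u·cn v)/D = 0.9852134595060982/0.98771543311539 = 0.9974669084582386

sn(u+v)=-0.3785673 cn(u+v)=-0.9255738 dn(u+v)=0.9974669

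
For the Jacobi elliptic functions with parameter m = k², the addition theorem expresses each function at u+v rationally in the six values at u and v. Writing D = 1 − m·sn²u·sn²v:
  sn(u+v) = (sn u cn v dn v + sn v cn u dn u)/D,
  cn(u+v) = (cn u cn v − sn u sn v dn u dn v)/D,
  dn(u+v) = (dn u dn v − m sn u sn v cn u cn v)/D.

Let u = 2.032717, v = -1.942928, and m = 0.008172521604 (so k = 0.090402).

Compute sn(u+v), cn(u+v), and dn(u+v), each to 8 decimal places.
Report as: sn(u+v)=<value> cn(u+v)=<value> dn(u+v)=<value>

sn(u+v)=0.08966742 cn(u+v)=0.99597176 dn(u+v)=0.99996714

sn u = 0.8974050761691155, cn u = -0.4412075806985914, dn u = 0.9967037549833699
sn v = -0.9332416758026102, cn v = -0.3592491816902801, dn v = 0.9964347564322422
m = k² = 0.008172521604
D = 1 − m·sn²u·sn²v = 0.9942677995273677
sn(u+v) = (sn u·cn v·dn v + sn v·cn u·dn u)/D = 0.08915342910401434/0.9942677995273677 = 0.08966742073553429
cn(u+v) = (cn u·cn v − sn u·sn v·dn u·dn v)/D = 0.9902626536712315/0.9942677995273677 = 0.9959717634846064
dn(u+v) = (dn u·dn v − m·sn u·sn v·cn u·cn v)/D = 0.9942351327760997/0.9942677995273677 = 0.9999671449168086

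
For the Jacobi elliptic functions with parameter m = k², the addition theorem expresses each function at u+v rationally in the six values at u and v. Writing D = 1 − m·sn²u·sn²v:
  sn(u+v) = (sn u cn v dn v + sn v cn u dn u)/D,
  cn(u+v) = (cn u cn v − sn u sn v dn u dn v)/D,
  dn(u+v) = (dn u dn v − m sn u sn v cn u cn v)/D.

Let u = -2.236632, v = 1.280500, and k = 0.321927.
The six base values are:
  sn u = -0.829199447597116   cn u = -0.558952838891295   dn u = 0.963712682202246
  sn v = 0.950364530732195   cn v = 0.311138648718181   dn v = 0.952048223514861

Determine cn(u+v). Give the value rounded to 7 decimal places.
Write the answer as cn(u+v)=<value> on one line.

cn(u+v)=0.5868892

m = k² = 0.103636993329
D = 1 − m·sn²u·sn²v = 0.9356404125233208
cn(u+v) = (cn u·cn v − sn u·sn v·dn u·dn v)/D = 0.5491172153677432/0.9356404125233208 = 0.5868891595723549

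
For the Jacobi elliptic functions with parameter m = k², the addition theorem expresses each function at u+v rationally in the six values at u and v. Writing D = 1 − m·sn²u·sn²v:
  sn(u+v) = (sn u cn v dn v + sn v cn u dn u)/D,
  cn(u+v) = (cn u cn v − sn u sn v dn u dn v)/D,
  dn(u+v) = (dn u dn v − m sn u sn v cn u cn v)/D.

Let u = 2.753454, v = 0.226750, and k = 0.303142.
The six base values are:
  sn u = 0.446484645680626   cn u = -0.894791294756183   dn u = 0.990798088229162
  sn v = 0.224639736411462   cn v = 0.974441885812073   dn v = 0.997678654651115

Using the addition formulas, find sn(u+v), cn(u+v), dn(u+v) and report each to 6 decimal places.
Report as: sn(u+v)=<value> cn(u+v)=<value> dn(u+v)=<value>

m = k² = 0.091895072164
D = 1 − m·sn²u·sn²v = 0.9990755606115201
sn(u+v) = (sn u·cn v·dn v + sn v·cn u·dn u)/D = 0.2349073405896389/0.9990755606115201 = 0.2351246991227124
cn(u+v) = (cn u·cn v − sn u·sn v·dn u·dn v)/D = -0.971066690371123/0.9990755606115201 = -0.9719652132985285
dn(u+v) = (dn u·dn v − m·sn u·sn v·cn u·cn v)/D = 0.9965345311053107/0.9990755606115201 = 0.9974566192924847

sn(u+v)=0.235125 cn(u+v)=-0.971965 dn(u+v)=0.997457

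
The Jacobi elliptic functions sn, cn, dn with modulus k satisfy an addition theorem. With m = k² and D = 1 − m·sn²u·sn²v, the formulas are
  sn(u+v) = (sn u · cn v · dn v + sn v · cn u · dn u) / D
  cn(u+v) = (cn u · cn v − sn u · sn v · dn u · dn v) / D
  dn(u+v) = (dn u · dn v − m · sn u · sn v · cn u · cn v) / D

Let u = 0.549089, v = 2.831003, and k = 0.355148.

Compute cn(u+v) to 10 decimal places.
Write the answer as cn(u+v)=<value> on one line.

cn(u+v)=-0.9913428445

sn u = 0.5191169799693225, cn u = 0.854703200595113, dn u = 0.9828581548327074
sn v = 0.4040020426891564, cn v = -0.9147580825021384, dn v = 0.9896531418180213
m = k² = 0.126130101904
D = 1 − m·sn²u·sn²v = 0.9944522569537511
cn(u+v) = (cn u·cn v − sn u·sn v·dn u·dn v)/D = -0.9858431291560163/0.9944522569537511 = -0.9913428445281962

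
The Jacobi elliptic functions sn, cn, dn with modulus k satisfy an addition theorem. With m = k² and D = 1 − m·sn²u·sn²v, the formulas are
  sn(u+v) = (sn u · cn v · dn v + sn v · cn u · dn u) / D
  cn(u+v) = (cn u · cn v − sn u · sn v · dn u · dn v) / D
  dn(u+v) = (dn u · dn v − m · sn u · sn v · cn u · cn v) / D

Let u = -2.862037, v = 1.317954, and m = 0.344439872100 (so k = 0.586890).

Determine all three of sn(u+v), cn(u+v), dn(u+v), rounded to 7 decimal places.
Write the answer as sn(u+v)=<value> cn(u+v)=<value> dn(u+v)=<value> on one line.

sn u = -0.5704462505877027, cn u = -0.8213349348410987, dn u = 0.9422930497241258
sn v = 0.9407918601723901, cn v = 0.3389847722735845, dn v = 0.8337505300669811
m = k² = 0.3444398721
D = 1 − m·sn²u·sn²v = 0.9007958177363972
sn(u+v) = (sn u·cn v·dn v + sn v·cn u·dn u)/D = -0.8893392607696113/0.9007958177363972 = -0.9872817382794083
cn(u+v) = (cn u·cn v − sn u·sn v·dn u·dn v)/D = 0.1432088841697536/0.9007958177363972 = 0.1589804052705552
dn(u+v) = (dn u·dn v − m·sn u·sn v·cn u·cn v)/D = 0.7341711199528151/0.9007958177363972 = 0.8150250095495647

sn(u+v)=-0.9872817 cn(u+v)=0.1589804 dn(u+v)=0.8150250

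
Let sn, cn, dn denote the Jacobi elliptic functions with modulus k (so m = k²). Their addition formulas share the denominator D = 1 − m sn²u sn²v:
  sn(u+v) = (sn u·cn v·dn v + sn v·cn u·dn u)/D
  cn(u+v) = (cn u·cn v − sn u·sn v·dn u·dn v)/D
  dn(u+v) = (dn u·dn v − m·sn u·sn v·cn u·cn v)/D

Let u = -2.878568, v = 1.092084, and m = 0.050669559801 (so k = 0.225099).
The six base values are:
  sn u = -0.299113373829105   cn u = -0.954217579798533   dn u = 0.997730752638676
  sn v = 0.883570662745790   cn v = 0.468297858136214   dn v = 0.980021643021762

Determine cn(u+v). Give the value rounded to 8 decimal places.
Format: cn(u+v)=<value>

cn(u+v)=-0.18910732

m = k² = 0.050669559801
D = 1 − m·sn²u·sn²v = 0.996460830445738
cn(u+v) = (cn u·cn v − sn u·sn v·dn u·dn v)/D = -0.1884380356069477/0.996460830445738 = -0.1891073184709683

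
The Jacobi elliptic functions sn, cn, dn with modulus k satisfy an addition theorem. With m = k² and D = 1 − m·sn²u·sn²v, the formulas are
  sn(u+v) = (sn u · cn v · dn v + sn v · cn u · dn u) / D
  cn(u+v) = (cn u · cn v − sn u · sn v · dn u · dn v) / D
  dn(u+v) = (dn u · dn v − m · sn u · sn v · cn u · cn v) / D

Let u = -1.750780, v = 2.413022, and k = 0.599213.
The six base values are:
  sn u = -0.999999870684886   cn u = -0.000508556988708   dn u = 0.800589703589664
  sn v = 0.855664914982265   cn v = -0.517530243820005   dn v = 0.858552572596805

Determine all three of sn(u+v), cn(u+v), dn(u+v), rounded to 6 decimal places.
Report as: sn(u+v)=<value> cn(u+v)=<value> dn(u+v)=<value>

sn(u+v)=0.602321 cn(u+v)=0.798254 dn(u+v)=0.932597

m = k² = 0.359056219369
D = 1 − m·sn²u·sn²v = 0.737112587903237
sn(u+v) = (sn u·cn v·dn v + sn v·cn u·dn u)/D = 0.4439784846600298/0.737112587903237 = 0.6023211269840804
cn(u+v) = (cn u·cn v − sn u·sn v·dn u·dn v)/D = 0.5884029847004441/0.737112587903237 = 0.7982538819126577
dn(u+v) = (dn u·dn v − m·sn u·sn v·cn u·cn v)/D = 0.6874292110537894/0.737112587903237 = 0.9325973024137667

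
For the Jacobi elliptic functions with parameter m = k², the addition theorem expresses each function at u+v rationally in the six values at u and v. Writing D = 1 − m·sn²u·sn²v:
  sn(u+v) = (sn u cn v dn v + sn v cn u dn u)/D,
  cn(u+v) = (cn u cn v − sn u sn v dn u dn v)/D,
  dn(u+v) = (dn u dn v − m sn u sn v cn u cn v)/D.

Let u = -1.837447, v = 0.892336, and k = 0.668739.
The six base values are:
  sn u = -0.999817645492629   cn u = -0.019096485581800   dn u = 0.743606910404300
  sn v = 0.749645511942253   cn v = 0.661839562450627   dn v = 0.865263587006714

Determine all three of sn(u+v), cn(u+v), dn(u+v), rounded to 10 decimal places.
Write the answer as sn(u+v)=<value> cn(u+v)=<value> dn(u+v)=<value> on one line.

m = k² = 0.447211850121
D = 1 − m·sn²u·sn²v = 0.748772724920098
sn(u+v) = (sn u·cn v·dn v + sn v·cn u·dn u)/D = -0.5832064208152449/0.748772724920098 = -0.7788830995112425
cn(u+v) = (cn u·cn v − sn u·sn v·dn u·dn v)/D = 0.4696071382593542/0.748772724920098 = 0.6271691297375533
dn(u+v) = (dn u·dn v − m·sn u·sn v·cn u·cn v)/D = 0.6391795898429076/0.748772724920098 = 0.8536363152265126

sn(u+v)=-0.7788830995 cn(u+v)=0.6271691297 dn(u+v)=0.8536363152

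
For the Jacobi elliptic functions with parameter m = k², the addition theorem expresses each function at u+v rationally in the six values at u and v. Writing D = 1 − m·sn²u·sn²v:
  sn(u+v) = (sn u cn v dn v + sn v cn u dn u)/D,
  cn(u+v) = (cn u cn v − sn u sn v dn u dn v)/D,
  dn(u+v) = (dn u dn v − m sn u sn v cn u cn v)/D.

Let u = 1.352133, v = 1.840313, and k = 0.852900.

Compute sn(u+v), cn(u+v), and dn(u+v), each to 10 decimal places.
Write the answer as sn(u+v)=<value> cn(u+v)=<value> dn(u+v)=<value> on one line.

sn(u+v)=0.8038949107 cn(u+v)=-0.5947713615 dn(u+v)=0.7279389328

sn u = 0.9098632888891335, cn u = 0.4149081772294314, dn u = 0.6307053480866509
sn v = 0.989319148766411, cn v = 0.1457656402726786, dn v = 0.5366730161650144
m = k² = 0.72743841
D = 1 − m·sn²u·sn²v = 0.4105847827108797
sn(u+v) = (sn u·cn v·dn v + sn v·cn u·dn u)/D = 0.3300670172483537/0.4105847827108797 = 0.8038949107394855
cn(u+v) = (cn u·cn v − sn u·sn v·dn u·dn v)/D = -0.2442040702333097/0.4105847827108797 = -0.5947713615223539
dn(u+v) = (dn u·dn v − m·sn u·sn v·cn u·cn v)/D = 0.2988806485371739/0.4105847827108797 = 0.727938932767598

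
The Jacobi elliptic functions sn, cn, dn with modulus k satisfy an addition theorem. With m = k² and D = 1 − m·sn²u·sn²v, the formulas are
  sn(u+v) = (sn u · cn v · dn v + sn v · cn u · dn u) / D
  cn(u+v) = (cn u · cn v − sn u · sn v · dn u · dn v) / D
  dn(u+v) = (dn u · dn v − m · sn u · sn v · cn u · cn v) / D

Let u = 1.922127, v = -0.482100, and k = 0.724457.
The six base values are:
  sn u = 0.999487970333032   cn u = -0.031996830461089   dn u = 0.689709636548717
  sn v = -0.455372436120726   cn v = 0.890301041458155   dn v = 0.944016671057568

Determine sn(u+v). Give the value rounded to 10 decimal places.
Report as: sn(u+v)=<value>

m = k² = 0.524837944849
D = 1 − m·sn²u·sn²v = 0.8912788976643352
sn(u+v) = (sn u·cn v·dn v + sn v·cn u·dn u)/D = 0.850078082206531/0.8912788976643352 = 0.9537733749045624

sn(u+v)=0.9537733749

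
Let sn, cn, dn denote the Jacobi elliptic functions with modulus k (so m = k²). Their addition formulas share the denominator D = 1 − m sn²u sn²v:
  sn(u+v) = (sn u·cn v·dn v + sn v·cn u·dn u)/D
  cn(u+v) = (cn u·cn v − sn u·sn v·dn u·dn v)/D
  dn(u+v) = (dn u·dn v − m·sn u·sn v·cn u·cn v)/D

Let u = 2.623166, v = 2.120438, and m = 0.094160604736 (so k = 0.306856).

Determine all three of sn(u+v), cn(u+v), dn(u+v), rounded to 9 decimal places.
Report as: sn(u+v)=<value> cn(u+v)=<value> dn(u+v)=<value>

sn(u+v)=-0.996650912 cn(u+v)=-0.081773827 dn(u+v)=0.952086678

sn u = 0.5592445810309704, cn u = -0.8290027132570161, dn u = 0.9851653906898538
sn v = 0.8833499377359574, cn v = -0.4687140786256374, dn v = 0.9625621072987317
m = k² = 0.094160604736
D = 1 − m·sn²u·sn²v = 0.9770206164672707
sn(u+v) = (sn u·cn v·dn v + sn v·cn u·dn u)/D = -0.9737484888606731/0.9770206164672707 = -0.9966509124255443
cn(u+v) = (cn u·cn v − sn u·sn v·dn u·dn v)/D = -0.07989471474159775/0.9770206164672707 = -0.08177382687223382
dn(u+v) = (dn u·dn v − m·sn u·sn v·cn u·cn v)/D = 0.9302083135417471/0.9770206164672707 = 0.9520866784830106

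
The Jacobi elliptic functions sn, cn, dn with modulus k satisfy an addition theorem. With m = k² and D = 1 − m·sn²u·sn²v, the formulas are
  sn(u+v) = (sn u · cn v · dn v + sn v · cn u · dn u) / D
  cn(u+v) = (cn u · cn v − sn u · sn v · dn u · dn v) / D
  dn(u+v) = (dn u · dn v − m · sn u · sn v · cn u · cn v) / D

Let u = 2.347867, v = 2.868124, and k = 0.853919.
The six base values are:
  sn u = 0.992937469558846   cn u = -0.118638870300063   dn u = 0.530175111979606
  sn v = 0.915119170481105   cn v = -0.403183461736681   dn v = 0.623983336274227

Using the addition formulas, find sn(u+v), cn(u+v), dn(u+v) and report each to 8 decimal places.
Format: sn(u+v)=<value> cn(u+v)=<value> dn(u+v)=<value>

m = k² = 0.729177658561
D = 1 − m·sn²u·sn²v = 0.3979501403125147
sn(u+v) = (sn u·cn v·dn v + sn v·cn u·dn u)/D = -0.307363396966434/0.3979501403125147 = -0.7723666003109287
cn(u+v) = (cn u·cn v − sn u·sn v·dn u·dn v)/D = -0.252768780469433/0.3979501403125147 = -0.6351770105444136
dn(u+v) = (dn u·dn v − m·sn u·sn v·cn u·cn v)/D = 0.2991274886014428/0.3979501403125147 = 0.7516707705305359

sn(u+v)=-0.77236660 cn(u+v)=-0.63517701 dn(u+v)=0.75167077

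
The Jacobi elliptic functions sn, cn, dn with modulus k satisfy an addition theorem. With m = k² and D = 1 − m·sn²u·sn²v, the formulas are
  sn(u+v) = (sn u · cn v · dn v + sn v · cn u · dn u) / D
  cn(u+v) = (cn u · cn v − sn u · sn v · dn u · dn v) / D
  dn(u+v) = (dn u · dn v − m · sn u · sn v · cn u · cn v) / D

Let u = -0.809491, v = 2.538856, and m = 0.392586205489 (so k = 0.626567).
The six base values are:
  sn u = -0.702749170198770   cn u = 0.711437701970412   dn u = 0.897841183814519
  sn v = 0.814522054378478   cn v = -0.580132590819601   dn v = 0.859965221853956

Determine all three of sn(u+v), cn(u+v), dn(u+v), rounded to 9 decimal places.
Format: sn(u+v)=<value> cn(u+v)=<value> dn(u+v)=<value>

sn(u+v)=0.999437118 cn(u+v)=0.033547679 dn(u+v)=0.779650966

m = k² = 0.392586205489
D = 1 − m·sn²u·sn²v = 0.8713702533179465
sn(u+v) = (sn u·cn v·dn v + sn v·cn u·dn u)/D = 0.8708797748730078/0.8713702533179465 = 0.9994371182134448
cn(u+v) = (cn u·cn v − sn u·sn v·dn u·dn v)/D = 0.0292324491707674/0.8713702533179465 = 0.03354767856655422
dn(u+v) = (dn u·dn v − m·sn u·sn v·cn u·cn v)/D = 0.679364660072877/0.8713702533179465 = 0.7796509663785707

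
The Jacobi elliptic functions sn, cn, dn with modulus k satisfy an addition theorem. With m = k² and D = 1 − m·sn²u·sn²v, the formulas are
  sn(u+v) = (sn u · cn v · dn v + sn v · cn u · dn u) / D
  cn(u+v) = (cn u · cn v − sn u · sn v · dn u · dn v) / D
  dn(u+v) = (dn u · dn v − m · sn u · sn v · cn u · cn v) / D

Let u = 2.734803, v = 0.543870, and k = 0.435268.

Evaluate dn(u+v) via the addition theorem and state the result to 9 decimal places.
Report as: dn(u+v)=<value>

sn u = 0.5382145776375178, cn u = -0.8428078478624106, dn u = 0.9721721553607801
sn v = 0.5133574657376581, cn v = 0.8581748728385196, dn v = 0.9747158338242582
m = k² = 0.189458231824
D = 1 − m·sn²u·sn²v = 0.9855368078003771
dn(u+v) = (dn u·dn v − m·sn u·sn v·cn u·cn v)/D = 0.9854526892243556/0.9855368078003771 = 0.9999146469463589

dn(u+v)=0.999914647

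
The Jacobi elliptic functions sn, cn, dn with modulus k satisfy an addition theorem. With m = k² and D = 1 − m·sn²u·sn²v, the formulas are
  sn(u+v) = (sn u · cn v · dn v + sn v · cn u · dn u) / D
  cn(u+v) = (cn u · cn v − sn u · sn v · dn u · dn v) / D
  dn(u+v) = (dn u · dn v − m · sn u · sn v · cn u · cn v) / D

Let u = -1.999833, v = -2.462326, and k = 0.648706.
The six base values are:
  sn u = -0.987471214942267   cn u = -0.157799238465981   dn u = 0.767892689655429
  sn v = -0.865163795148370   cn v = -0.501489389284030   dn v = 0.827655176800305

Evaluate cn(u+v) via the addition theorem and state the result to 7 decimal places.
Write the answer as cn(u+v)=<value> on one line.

m = k² = 0.420819474436
D = 1 − m·sn²u·sn²v = 0.6928564545865936
cn(u+v) = (cn u·cn v − sn u·sn v·dn u·dn v)/D = -0.4638315004534221/0.6928564545865936 = -0.6694481914441805

cn(u+v)=-0.6694482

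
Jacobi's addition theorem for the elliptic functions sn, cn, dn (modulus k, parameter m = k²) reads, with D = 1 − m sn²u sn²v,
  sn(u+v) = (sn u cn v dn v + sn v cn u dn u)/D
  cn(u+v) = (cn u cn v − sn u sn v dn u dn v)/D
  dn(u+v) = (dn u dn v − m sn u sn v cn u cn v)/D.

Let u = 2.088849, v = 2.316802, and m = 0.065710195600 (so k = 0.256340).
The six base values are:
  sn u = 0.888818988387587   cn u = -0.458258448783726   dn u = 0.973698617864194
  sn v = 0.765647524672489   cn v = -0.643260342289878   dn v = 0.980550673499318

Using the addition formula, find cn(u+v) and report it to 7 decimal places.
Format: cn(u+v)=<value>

m = k² = 0.0657101956
D = 1 − m·sn²u·sn²v = 0.9695689334498386
cn(u+v) = (cn u·cn v − sn u·sn v·dn u·dn v)/D = -0.3549563223976905/0.9695689334498386 = -0.3660970459673401

cn(u+v)=-0.3660970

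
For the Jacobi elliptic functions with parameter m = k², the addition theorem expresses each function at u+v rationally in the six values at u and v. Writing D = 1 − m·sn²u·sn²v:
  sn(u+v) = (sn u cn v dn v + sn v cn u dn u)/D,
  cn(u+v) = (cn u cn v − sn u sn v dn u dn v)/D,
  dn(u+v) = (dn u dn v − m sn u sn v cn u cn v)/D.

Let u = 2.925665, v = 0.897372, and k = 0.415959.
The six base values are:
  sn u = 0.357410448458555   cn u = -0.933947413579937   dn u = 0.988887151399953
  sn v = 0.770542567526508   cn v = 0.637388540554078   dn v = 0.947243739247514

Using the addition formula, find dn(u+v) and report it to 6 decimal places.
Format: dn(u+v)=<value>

dn(u+v)=0.977916

m = k² = 0.173021889681
D = 1 − m·sn²u·sn²v = 0.9868771304657481
dn(u+v) = (dn u·dn v − m·sn u·sn v·cn u·cn v)/D = 0.9650827389202803/0.9868771304657481 = 0.9779158003842058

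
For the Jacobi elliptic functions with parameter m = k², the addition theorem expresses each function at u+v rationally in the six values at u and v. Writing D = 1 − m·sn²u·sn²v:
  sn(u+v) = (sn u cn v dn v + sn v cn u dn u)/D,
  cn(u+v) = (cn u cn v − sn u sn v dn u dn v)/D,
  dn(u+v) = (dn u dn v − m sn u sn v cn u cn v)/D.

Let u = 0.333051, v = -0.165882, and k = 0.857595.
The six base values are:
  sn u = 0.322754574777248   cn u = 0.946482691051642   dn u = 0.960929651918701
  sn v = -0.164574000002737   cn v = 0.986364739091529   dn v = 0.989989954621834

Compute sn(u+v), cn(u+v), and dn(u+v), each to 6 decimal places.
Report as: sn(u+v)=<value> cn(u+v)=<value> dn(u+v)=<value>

m = k² = 0.735469184025
D = 1 − m·sn²u·sn²v = 0.9979249348154727
sn(u+v) = (sn u·cn v·dn v + sn v·cn u·dn u)/D = 0.1654864033619417/0.9979249348154727 = 0.1658305124849315
cn(u+v) = (cn u·cn v − sn u·sn v·dn u·dn v)/D = 0.9841079340340643/0.9979249348154727 = 0.9861542684230419
dn(u+v) = (dn u·dn v − m·sn u·sn v·cn u·cn v)/D = 0.9877817575468816/0.9979249348154727 = 0.9898357312111188

sn(u+v)=0.165831 cn(u+v)=0.986154 dn(u+v)=0.989836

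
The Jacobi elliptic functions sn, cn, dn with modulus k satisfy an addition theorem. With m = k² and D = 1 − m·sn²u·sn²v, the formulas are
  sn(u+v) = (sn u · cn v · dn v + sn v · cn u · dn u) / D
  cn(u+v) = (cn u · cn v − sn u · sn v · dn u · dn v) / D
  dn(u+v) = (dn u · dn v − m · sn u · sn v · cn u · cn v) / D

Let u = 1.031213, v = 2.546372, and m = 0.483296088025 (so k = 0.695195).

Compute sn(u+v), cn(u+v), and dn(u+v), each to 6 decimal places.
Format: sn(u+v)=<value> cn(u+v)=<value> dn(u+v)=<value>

sn(u+v)=0.102499 cn(u+v)=-0.994733 dn(u+v)=0.997458

sn u = 0.8193776943109876, cn u = 0.573254039728993, dn u = 0.8219031367581739
sn v = 0.864229723244106, cn v = -0.5030973916265278, dn v = 0.7993932248276207
m = k² = 0.483296088025
D = 1 − m·sn²u·sn²v = 0.7576517144936601
sn(u+v) = (sn u·cn v·dn v + sn v·cn u·dn u)/D = 0.07765857011392513/0.7576517144936601 = 0.1024990356760751
cn(u+v) = (cn u·cn v − sn u·sn v·dn u·dn v)/D = -0.7536612415157378/0.7576517144936601 = -0.9947331037446551
dn(u+v) = (dn u·dn v − m·sn u·sn v·cn u·cn v)/D = 0.7557257654502153/0.7576517144936601 = 0.9974580021313198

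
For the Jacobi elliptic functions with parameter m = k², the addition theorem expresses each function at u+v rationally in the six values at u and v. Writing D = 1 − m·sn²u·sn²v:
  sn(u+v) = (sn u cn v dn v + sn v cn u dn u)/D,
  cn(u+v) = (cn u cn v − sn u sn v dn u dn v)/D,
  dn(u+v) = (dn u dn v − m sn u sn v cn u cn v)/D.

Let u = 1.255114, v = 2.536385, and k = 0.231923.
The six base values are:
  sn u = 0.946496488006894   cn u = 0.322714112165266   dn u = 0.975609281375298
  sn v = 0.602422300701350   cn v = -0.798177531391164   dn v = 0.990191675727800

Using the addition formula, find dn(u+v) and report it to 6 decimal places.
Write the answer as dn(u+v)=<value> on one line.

m = k² = 0.053788277929
D = 1 − m·sn²u·sn²v = 0.9825124997108273
dn(u+v) = (dn u·dn v − m·sn u·sn v·cn u·cn v)/D = 0.973940153742193/0.9825124997108273 = 0.9912750769367745

dn(u+v)=0.991275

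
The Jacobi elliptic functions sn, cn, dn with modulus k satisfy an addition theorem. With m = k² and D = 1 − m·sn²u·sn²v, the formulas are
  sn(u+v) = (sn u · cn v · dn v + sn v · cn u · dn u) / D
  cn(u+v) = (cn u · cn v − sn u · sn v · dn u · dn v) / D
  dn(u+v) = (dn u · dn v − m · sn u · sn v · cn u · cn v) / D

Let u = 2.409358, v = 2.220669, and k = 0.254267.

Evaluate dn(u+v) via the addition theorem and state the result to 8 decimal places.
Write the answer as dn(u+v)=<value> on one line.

dn(u+v)=0.96794228

sn u = 0.7035246655201014, cn u = -0.7106708415327236, dn u = 0.9838703341101765
sn v = 0.8222885431241027, cn v = -0.5690707792944922, dn v = 0.9778983597128167
m = k² = 0.064651707289
D = 1 − m·sn²u·sn²v = 0.9783634938065384
dn(u+v) = (dn u·dn v − m·sn u·sn v·cn u·cn v)/D = 0.946999386073495/0.9783634938065384 = 0.9679422751036892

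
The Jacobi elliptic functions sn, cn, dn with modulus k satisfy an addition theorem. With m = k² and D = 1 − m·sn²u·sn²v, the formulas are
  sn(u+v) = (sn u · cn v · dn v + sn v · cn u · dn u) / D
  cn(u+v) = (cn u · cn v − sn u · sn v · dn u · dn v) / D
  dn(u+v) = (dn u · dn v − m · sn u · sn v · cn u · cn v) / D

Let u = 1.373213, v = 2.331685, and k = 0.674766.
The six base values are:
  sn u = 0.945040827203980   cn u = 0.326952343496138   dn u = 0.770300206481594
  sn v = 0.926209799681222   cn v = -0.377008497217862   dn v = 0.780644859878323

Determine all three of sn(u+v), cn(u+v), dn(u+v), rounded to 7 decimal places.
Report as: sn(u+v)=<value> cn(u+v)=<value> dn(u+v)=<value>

m = k² = 0.455309154756
D = 1 − m·sn²u·sn²v = 0.6511600077206177
sn(u+v) = (sn u·cn v·dn v + sn v·cn u·dn u)/D = -0.04486743713588161/0.6511600077206177 = -0.06890385865824261
cn(u+v) = (cn u·cn v − sn u·sn v·dn u·dn v)/D = -0.6496123988499393/0.6511600077206177 = -0.9976233047909441
dn(u+v) = (dn u·dn v − m·sn u·sn v·cn u·cn v)/D = 0.6504558238288985/0.6511600077206177 = 0.9989185701158397

sn(u+v)=-0.0689039 cn(u+v)=-0.9976233 dn(u+v)=0.9989186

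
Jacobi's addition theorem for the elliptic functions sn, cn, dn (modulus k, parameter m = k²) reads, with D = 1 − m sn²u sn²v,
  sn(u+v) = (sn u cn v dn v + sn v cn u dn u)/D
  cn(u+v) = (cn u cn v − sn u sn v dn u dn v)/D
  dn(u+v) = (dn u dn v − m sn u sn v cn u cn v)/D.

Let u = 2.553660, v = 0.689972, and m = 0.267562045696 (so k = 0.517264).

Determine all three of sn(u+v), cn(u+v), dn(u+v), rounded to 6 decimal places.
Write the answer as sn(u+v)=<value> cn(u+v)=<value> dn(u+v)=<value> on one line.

sn(u+v)=0.146478 cn(u+v)=-0.989214 dn(u+v)=0.997125

sn u = 0.7273762069448771, cn u = -0.6862389187232704, dn u = 0.9265199965097149
sn v = 0.6262316867400033, cn v = 0.7796370145925412, dn v = 0.9460820414819416
m = k² = 0.267562045696
D = 1 − m·sn²u·sn²v = 0.9444846903032947
sn(u+v) = (sn u·cn v·dn v + sn v·cn u·dn u)/D = 0.1383461868079716/0.9444846903032947 = 0.1464779558931184
cn(u+v) = (cn u·cn v − sn u·sn v·dn u·dn v)/D = -0.934297416678974/0.9444846903032947 = -0.9892139346154469
dn(u+v) = (dn u·dn v − m·sn u·sn v·cn u·cn v)/D = 0.9417697604259086/0.9444846903032947 = 0.9971254908573327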